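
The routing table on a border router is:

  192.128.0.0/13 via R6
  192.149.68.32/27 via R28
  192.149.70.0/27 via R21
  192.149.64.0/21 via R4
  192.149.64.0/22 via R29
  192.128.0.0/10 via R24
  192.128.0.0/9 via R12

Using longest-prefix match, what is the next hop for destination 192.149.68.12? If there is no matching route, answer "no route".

Routes whose prefix contains 192.149.68.12:
  192.128.0.0/9 (192.128.0.0 - 192.255.255.255) -> R12
  192.128.0.0/10 (192.128.0.0 - 192.191.255.255) -> R24
  192.149.64.0/21 (192.149.64.0 - 192.149.71.255) -> R4
More-specific entries that do NOT match:
  192.149.68.32/27 (192.149.68.32 - 192.149.68.63) does not contain 192.149.68.12
  192.149.70.0/27 (192.149.70.0 - 192.149.70.31) does not contain 192.149.68.12
  192.149.64.0/22 (192.149.64.0 - 192.149.67.255) does not contain 192.149.68.12
Longest matching prefix is /21 -> next hop R4.

R4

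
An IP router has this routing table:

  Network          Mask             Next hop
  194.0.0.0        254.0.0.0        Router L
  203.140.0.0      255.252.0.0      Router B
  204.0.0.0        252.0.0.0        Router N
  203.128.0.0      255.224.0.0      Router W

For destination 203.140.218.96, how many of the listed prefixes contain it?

Prefixes containing 203.140.218.96:
  203.128.0.0/11 (203.128.0.0 - 203.159.255.255)
  203.140.0.0/14 (203.140.0.0 - 203.143.255.255)
Total matching entries: 2.

2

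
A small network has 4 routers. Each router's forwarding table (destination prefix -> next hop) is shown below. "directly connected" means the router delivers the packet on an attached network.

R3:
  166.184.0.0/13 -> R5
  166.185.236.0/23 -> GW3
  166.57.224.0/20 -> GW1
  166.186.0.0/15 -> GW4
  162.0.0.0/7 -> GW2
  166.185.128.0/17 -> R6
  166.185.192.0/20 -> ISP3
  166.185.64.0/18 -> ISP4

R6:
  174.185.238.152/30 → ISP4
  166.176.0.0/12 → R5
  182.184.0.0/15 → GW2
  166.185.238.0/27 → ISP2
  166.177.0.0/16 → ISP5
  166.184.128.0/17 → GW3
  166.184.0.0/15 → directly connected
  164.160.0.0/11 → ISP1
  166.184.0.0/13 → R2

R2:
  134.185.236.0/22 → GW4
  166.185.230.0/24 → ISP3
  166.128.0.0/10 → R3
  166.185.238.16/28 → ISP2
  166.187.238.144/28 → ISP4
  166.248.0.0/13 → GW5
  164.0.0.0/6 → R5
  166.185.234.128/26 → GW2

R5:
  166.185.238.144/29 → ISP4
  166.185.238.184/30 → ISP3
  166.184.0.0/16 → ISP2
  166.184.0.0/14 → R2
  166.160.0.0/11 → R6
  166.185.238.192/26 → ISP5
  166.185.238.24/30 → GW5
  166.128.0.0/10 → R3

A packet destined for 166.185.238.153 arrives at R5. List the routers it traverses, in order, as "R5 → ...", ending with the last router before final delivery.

At R5: longest match for 166.185.238.153 is 166.184.0.0/14 -> R2
At R2: longest match for 166.185.238.153 is 166.128.0.0/10 -> R3
At R3: longest match for 166.185.238.153 is 166.185.128.0/17 -> R6
At R6: longest match for 166.185.238.153 is 166.184.0.0/15 -> directly connected

R5 → R2 → R3 → R6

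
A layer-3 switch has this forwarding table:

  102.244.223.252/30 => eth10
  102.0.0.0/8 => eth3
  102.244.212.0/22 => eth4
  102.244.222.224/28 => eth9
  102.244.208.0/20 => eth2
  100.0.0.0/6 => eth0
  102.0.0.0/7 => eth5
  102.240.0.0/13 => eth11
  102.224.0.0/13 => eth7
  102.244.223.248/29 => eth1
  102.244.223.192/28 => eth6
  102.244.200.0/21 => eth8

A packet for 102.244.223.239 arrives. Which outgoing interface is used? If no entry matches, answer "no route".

Routes whose prefix contains 102.244.223.239:
  100.0.0.0/6 (100.0.0.0 - 103.255.255.255) -> eth0
  102.0.0.0/7 (102.0.0.0 - 103.255.255.255) -> eth5
  102.0.0.0/8 (102.0.0.0 - 102.255.255.255) -> eth3
  102.240.0.0/13 (102.240.0.0 - 102.247.255.255) -> eth11
  102.244.208.0/20 (102.244.208.0 - 102.244.223.255) -> eth2
More-specific entries that do NOT match:
  102.244.223.252/30 (102.244.223.252 - 102.244.223.255) does not contain 102.244.223.239
  102.244.223.248/29 (102.244.223.248 - 102.244.223.255) does not contain 102.244.223.239
  102.244.222.224/28 (102.244.222.224 - 102.244.222.239) does not contain 102.244.223.239
  102.244.223.192/28 (102.244.223.192 - 102.244.223.207) does not contain 102.244.223.239
  102.244.212.0/22 (102.244.212.0 - 102.244.215.255) does not contain 102.244.223.239
  102.244.200.0/21 (102.244.200.0 - 102.244.207.255) does not contain 102.244.223.239
Longest matching prefix is /20 -> interface eth2.

eth2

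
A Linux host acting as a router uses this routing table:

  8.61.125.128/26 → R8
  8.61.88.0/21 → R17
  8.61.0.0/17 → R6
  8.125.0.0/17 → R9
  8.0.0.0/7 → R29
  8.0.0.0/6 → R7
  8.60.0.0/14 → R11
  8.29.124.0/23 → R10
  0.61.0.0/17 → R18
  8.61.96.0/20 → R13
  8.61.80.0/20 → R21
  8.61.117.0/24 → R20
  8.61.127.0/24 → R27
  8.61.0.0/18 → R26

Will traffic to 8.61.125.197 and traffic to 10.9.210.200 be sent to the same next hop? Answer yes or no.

8.61.125.197: longest match 8.61.0.0/17 -> R6
10.9.210.200: longest match 8.0.0.0/6 -> R7

no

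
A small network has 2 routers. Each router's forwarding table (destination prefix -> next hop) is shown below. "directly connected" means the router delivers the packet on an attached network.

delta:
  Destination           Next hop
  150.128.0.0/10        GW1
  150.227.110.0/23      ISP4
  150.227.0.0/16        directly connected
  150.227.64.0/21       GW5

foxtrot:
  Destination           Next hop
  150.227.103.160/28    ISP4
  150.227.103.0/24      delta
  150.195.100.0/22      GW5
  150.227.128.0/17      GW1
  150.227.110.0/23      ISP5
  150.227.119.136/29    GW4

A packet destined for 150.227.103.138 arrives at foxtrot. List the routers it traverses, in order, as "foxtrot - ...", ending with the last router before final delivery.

At foxtrot: longest match for 150.227.103.138 is 150.227.103.0/24 -> delta
At delta: longest match for 150.227.103.138 is 150.227.0.0/16 -> directly connected

foxtrot - delta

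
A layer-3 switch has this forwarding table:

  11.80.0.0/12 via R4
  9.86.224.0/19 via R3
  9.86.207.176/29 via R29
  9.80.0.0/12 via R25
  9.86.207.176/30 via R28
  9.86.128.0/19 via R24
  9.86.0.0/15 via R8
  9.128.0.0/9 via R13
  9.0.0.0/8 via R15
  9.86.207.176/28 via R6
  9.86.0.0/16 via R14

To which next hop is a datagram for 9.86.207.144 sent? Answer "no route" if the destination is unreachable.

Routes whose prefix contains 9.86.207.144:
  9.0.0.0/8 (9.0.0.0 - 9.255.255.255) -> R15
  9.80.0.0/12 (9.80.0.0 - 9.95.255.255) -> R25
  9.86.0.0/15 (9.86.0.0 - 9.87.255.255) -> R8
  9.86.0.0/16 (9.86.0.0 - 9.86.255.255) -> R14
More-specific entries that do NOT match:
  9.86.207.176/30 (9.86.207.176 - 9.86.207.179) does not contain 9.86.207.144
  9.86.207.176/29 (9.86.207.176 - 9.86.207.183) does not contain 9.86.207.144
  9.86.207.176/28 (9.86.207.176 - 9.86.207.191) does not contain 9.86.207.144
  9.86.224.0/19 (9.86.224.0 - 9.86.255.255) does not contain 9.86.207.144
  9.86.128.0/19 (9.86.128.0 - 9.86.159.255) does not contain 9.86.207.144
Longest matching prefix is /16 -> next hop R14.

R14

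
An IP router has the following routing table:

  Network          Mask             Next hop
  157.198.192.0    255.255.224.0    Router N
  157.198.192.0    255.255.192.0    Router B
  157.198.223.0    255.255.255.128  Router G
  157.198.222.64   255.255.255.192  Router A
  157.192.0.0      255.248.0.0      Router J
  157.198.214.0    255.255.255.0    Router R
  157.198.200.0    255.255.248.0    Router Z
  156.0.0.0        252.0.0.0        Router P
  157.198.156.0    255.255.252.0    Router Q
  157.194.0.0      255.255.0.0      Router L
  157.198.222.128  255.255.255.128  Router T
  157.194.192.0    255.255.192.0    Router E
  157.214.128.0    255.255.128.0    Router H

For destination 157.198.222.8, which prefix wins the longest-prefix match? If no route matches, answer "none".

Entries matching 157.198.222.8:
  156.0.0.0/6 (156.0.0.0 - 159.255.255.255)
  157.192.0.0/13 (157.192.0.0 - 157.199.255.255)
  157.198.192.0/18 (157.198.192.0 - 157.198.255.255)
  157.198.192.0/19 (157.198.192.0 - 157.198.223.255)
Most specific is 157.198.192.0/19.

157.198.192.0/19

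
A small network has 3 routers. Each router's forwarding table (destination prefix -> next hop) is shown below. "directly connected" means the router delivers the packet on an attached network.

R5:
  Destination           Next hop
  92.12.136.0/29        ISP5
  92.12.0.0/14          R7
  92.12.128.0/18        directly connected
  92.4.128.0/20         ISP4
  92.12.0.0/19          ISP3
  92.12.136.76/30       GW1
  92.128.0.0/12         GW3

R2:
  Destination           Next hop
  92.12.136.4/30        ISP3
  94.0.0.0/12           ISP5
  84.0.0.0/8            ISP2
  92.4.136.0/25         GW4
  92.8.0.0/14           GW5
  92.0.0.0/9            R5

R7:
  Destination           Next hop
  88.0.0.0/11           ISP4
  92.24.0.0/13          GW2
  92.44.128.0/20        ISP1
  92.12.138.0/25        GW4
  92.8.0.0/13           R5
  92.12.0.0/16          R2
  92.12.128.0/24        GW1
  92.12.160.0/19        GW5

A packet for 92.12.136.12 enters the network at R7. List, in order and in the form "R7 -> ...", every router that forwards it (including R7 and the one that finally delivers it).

R7 -> R2 -> R5

At R7: longest match for 92.12.136.12 is 92.12.0.0/16 -> R2
At R2: longest match for 92.12.136.12 is 92.0.0.0/9 -> R5
At R5: longest match for 92.12.136.12 is 92.12.128.0/18 -> directly connected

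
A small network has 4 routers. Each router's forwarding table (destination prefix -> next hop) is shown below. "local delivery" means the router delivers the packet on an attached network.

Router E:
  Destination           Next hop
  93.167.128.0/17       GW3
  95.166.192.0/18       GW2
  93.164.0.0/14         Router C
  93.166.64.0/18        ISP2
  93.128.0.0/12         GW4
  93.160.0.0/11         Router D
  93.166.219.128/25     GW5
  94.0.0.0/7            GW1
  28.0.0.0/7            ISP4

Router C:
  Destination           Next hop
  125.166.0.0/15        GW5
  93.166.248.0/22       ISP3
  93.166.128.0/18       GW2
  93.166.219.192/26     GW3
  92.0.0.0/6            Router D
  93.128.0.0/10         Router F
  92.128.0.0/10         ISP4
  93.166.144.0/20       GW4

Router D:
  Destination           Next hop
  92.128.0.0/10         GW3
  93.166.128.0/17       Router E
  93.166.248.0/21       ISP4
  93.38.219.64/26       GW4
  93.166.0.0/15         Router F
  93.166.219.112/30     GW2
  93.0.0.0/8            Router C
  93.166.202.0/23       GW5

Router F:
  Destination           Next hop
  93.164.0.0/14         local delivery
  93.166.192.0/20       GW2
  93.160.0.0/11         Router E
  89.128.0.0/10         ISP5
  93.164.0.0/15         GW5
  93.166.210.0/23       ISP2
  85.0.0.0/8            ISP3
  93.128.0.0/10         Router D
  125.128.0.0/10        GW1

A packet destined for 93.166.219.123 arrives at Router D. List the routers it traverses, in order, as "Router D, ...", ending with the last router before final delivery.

At Router D: longest match for 93.166.219.123 is 93.166.128.0/17 -> Router E
At Router E: longest match for 93.166.219.123 is 93.164.0.0/14 -> Router C
At Router C: longest match for 93.166.219.123 is 93.128.0.0/10 -> Router F
At Router F: longest match for 93.166.219.123 is 93.164.0.0/14 -> local delivery

Router D, Router E, Router C, Router F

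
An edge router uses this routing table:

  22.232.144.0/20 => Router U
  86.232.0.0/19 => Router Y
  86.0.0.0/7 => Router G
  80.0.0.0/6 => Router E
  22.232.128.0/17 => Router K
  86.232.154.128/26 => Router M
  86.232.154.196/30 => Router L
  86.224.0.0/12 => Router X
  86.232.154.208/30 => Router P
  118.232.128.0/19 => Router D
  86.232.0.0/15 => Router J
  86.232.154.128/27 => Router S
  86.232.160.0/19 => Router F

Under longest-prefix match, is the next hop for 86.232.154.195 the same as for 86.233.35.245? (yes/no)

yes

86.232.154.195: longest match 86.232.0.0/15 -> Router J
86.233.35.245: longest match 86.232.0.0/15 -> Router J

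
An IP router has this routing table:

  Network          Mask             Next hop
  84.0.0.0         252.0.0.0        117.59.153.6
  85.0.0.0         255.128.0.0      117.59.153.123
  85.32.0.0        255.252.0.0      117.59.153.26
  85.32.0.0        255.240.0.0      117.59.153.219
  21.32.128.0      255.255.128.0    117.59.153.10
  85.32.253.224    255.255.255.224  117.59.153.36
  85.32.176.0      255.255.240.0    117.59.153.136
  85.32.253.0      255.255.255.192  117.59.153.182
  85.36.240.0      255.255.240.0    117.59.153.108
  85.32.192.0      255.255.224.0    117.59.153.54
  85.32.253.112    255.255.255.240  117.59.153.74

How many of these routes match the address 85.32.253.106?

Prefixes containing 85.32.253.106:
  84.0.0.0/6 (84.0.0.0 - 87.255.255.255)
  85.0.0.0/9 (85.0.0.0 - 85.127.255.255)
  85.32.0.0/12 (85.32.0.0 - 85.47.255.255)
  85.32.0.0/14 (85.32.0.0 - 85.35.255.255)
Total matching entries: 4.

4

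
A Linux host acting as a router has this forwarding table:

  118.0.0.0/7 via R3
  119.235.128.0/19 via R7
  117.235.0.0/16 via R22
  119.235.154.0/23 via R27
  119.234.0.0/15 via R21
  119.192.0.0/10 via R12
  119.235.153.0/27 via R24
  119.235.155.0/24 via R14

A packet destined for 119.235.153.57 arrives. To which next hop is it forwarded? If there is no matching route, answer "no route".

R7

Routes whose prefix contains 119.235.153.57:
  118.0.0.0/7 (118.0.0.0 - 119.255.255.255) -> R3
  119.192.0.0/10 (119.192.0.0 - 119.255.255.255) -> R12
  119.234.0.0/15 (119.234.0.0 - 119.235.255.255) -> R21
  119.235.128.0/19 (119.235.128.0 - 119.235.159.255) -> R7
More-specific entries that do NOT match:
  119.235.153.0/27 (119.235.153.0 - 119.235.153.31) does not contain 119.235.153.57
  119.235.155.0/24 (119.235.155.0 - 119.235.155.255) does not contain 119.235.153.57
  119.235.154.0/23 (119.235.154.0 - 119.235.155.255) does not contain 119.235.153.57
Longest matching prefix is /19 -> next hop R7.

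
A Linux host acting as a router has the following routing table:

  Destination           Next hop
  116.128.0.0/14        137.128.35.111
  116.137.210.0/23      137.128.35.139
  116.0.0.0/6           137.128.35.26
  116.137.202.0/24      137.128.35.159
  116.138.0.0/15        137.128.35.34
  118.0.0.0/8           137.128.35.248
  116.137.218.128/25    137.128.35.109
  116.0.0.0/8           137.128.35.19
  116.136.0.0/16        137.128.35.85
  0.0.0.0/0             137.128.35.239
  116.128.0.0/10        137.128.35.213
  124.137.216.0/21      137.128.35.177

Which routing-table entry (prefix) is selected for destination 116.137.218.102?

Entries matching 116.137.218.102:
  0.0.0.0/0 (default, matches everything)
  116.0.0.0/6 (116.0.0.0 - 119.255.255.255)
  116.0.0.0/8 (116.0.0.0 - 116.255.255.255)
  116.128.0.0/10 (116.128.0.0 - 116.191.255.255)
Most specific is 116.128.0.0/10.

116.128.0.0/10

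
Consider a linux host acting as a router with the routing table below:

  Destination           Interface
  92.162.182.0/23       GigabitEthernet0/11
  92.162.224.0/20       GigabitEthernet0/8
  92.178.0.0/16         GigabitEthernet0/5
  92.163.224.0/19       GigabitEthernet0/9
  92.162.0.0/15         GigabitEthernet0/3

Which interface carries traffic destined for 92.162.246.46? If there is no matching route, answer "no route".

Routes whose prefix contains 92.162.246.46:
  92.162.0.0/15 (92.162.0.0 - 92.163.255.255) -> GigabitEthernet0/3
More-specific entries that do NOT match:
  92.162.182.0/23 (92.162.182.0 - 92.162.183.255) does not contain 92.162.246.46
  92.162.224.0/20 (92.162.224.0 - 92.162.239.255) does not contain 92.162.246.46
  92.163.224.0/19 (92.163.224.0 - 92.163.255.255) does not contain 92.162.246.46
  92.178.0.0/16 (92.178.0.0 - 92.178.255.255) does not contain 92.162.246.46
Longest matching prefix is /15 -> interface GigabitEthernet0/3.

GigabitEthernet0/3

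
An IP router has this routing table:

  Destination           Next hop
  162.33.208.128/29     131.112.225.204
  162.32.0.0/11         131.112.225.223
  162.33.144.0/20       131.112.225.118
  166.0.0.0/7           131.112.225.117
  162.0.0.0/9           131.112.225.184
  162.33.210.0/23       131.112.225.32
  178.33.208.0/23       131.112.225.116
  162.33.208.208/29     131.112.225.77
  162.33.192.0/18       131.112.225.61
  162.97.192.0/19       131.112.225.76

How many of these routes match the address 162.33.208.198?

Prefixes containing 162.33.208.198:
  162.0.0.0/9 (162.0.0.0 - 162.127.255.255)
  162.32.0.0/11 (162.32.0.0 - 162.63.255.255)
  162.33.192.0/18 (162.33.192.0 - 162.33.255.255)
Total matching entries: 3.

3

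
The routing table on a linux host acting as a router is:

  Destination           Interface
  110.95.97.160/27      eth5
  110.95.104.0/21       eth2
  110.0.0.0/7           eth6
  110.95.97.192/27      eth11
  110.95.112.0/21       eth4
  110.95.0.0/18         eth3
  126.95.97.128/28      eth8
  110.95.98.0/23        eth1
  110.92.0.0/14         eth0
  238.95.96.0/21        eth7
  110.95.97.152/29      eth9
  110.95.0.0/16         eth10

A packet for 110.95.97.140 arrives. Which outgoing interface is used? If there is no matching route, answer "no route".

Routes whose prefix contains 110.95.97.140:
  110.0.0.0/7 (110.0.0.0 - 111.255.255.255) -> eth6
  110.92.0.0/14 (110.92.0.0 - 110.95.255.255) -> eth0
  110.95.0.0/16 (110.95.0.0 - 110.95.255.255) -> eth10
More-specific entries that do NOT match:
  110.95.97.152/29 (110.95.97.152 - 110.95.97.159) does not contain 110.95.97.140
  126.95.97.128/28 (126.95.97.128 - 126.95.97.143) does not contain 110.95.97.140
  110.95.97.160/27 (110.95.97.160 - 110.95.97.191) does not contain 110.95.97.140
  110.95.97.192/27 (110.95.97.192 - 110.95.97.223) does not contain 110.95.97.140
  110.95.98.0/23 (110.95.98.0 - 110.95.99.255) does not contain 110.95.97.140
  110.95.104.0/21 (110.95.104.0 - 110.95.111.255) does not contain 110.95.97.140
  110.95.112.0/21 (110.95.112.0 - 110.95.119.255) does not contain 110.95.97.140
  238.95.96.0/21 (238.95.96.0 - 238.95.103.255) does not contain 110.95.97.140
  110.95.0.0/18 (110.95.0.0 - 110.95.63.255) does not contain 110.95.97.140
Longest matching prefix is /16 -> interface eth10.

eth10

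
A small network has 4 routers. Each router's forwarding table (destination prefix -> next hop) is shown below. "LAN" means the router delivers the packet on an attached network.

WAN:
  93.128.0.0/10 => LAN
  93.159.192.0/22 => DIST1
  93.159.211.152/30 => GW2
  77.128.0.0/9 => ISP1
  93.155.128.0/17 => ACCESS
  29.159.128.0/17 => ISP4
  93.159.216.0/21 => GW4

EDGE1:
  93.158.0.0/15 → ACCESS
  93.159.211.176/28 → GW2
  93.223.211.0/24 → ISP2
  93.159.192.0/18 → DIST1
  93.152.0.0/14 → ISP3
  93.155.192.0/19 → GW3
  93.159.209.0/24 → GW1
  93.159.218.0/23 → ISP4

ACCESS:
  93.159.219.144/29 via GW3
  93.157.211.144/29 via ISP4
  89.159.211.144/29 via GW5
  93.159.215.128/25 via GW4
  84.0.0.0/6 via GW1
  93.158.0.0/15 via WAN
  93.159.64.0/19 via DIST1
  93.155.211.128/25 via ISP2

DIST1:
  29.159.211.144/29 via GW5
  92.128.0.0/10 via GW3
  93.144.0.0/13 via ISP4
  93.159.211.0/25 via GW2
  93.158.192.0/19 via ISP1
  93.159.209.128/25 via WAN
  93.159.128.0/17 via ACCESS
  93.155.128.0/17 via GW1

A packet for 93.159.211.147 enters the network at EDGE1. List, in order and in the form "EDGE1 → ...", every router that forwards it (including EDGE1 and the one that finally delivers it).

EDGE1 → DIST1 → ACCESS → WAN

At EDGE1: longest match for 93.159.211.147 is 93.159.192.0/18 -> DIST1
At DIST1: longest match for 93.159.211.147 is 93.159.128.0/17 -> ACCESS
At ACCESS: longest match for 93.159.211.147 is 93.158.0.0/15 -> WAN
At WAN: longest match for 93.159.211.147 is 93.128.0.0/10 -> LAN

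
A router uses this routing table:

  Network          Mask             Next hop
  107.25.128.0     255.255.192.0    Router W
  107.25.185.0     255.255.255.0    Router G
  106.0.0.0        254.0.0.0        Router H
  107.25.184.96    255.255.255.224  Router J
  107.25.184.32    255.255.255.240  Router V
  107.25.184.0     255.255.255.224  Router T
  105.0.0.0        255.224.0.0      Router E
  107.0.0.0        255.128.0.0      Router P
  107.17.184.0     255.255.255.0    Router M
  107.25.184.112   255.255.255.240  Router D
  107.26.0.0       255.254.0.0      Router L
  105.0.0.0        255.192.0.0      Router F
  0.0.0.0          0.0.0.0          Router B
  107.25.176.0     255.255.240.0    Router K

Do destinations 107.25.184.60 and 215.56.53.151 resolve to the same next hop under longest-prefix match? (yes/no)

no

107.25.184.60: longest match 107.25.176.0/20 -> Router K
215.56.53.151: longest match 0.0.0.0/0 -> Router B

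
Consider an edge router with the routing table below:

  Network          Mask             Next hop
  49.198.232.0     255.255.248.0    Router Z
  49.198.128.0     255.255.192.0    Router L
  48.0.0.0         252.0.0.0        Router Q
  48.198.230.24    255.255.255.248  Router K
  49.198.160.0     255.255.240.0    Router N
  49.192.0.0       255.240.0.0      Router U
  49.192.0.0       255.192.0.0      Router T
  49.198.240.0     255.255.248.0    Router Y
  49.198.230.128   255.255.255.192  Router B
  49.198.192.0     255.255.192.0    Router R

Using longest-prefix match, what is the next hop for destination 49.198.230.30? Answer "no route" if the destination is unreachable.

Router R

Routes whose prefix contains 49.198.230.30:
  48.0.0.0/6 (48.0.0.0 - 51.255.255.255) -> Router Q
  49.192.0.0/10 (49.192.0.0 - 49.255.255.255) -> Router T
  49.192.0.0/12 (49.192.0.0 - 49.207.255.255) -> Router U
  49.198.192.0/18 (49.198.192.0 - 49.198.255.255) -> Router R
More-specific entries that do NOT match:
  48.198.230.24/29 (48.198.230.24 - 48.198.230.31) does not contain 49.198.230.30
  49.198.230.128/26 (49.198.230.128 - 49.198.230.191) does not contain 49.198.230.30
  49.198.232.0/21 (49.198.232.0 - 49.198.239.255) does not contain 49.198.230.30
  49.198.240.0/21 (49.198.240.0 - 49.198.247.255) does not contain 49.198.230.30
  49.198.160.0/20 (49.198.160.0 - 49.198.175.255) does not contain 49.198.230.30
Longest matching prefix is /18 -> next hop Router R.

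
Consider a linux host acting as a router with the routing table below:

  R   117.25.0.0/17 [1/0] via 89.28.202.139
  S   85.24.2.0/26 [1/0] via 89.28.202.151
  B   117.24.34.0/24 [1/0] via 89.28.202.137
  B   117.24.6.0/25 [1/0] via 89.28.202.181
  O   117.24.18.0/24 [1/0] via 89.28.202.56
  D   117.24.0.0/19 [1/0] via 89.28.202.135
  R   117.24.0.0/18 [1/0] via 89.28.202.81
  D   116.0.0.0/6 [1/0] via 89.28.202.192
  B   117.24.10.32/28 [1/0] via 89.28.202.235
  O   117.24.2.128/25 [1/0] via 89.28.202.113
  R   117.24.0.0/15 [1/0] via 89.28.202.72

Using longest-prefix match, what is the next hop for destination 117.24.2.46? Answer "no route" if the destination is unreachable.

89.28.202.135

Routes whose prefix contains 117.24.2.46:
  116.0.0.0/6 (116.0.0.0 - 119.255.255.255) -> 89.28.202.192
  117.24.0.0/15 (117.24.0.0 - 117.25.255.255) -> 89.28.202.72
  117.24.0.0/18 (117.24.0.0 - 117.24.63.255) -> 89.28.202.81
  117.24.0.0/19 (117.24.0.0 - 117.24.31.255) -> 89.28.202.135
More-specific entries that do NOT match:
  117.24.10.32/28 (117.24.10.32 - 117.24.10.47) does not contain 117.24.2.46
  85.24.2.0/26 (85.24.2.0 - 85.24.2.63) does not contain 117.24.2.46
  117.24.6.0/25 (117.24.6.0 - 117.24.6.127) does not contain 117.24.2.46
  117.24.2.128/25 (117.24.2.128 - 117.24.2.255) does not contain 117.24.2.46
  117.24.34.0/24 (117.24.34.0 - 117.24.34.255) does not contain 117.24.2.46
  117.24.18.0/24 (117.24.18.0 - 117.24.18.255) does not contain 117.24.2.46
Longest matching prefix is /19 -> next hop 89.28.202.135.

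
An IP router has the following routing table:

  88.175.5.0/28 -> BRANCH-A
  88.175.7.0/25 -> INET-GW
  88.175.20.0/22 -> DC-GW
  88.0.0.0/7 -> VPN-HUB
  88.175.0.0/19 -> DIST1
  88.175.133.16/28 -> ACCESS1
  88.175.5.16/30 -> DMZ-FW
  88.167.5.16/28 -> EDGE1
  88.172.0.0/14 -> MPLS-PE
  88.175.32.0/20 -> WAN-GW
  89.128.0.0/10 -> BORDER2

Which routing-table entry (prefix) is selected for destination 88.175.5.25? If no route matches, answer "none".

Entries matching 88.175.5.25:
  88.0.0.0/7 (88.0.0.0 - 89.255.255.255)
  88.172.0.0/14 (88.172.0.0 - 88.175.255.255)
  88.175.0.0/19 (88.175.0.0 - 88.175.31.255)
Most specific is 88.175.0.0/19.

88.175.0.0/19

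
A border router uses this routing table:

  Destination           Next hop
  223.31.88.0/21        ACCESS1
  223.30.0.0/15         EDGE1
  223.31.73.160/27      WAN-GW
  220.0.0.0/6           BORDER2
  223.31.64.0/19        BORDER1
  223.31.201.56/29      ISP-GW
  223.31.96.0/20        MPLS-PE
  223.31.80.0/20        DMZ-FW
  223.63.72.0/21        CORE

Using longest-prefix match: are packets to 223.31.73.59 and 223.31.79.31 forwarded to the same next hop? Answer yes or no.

223.31.73.59: longest match 223.31.64.0/19 -> BORDER1
223.31.79.31: longest match 223.31.64.0/19 -> BORDER1

yes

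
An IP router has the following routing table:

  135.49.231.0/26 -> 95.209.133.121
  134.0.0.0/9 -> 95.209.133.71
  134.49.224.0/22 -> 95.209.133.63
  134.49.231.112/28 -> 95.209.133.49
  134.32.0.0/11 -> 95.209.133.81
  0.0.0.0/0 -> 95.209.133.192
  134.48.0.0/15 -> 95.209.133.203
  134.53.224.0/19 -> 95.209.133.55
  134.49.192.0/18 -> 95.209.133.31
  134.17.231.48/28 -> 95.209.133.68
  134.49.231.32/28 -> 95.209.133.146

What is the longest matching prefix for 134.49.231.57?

Entries matching 134.49.231.57:
  0.0.0.0/0 (default, matches everything)
  134.0.0.0/9 (134.0.0.0 - 134.127.255.255)
  134.32.0.0/11 (134.32.0.0 - 134.63.255.255)
  134.48.0.0/15 (134.48.0.0 - 134.49.255.255)
  134.49.192.0/18 (134.49.192.0 - 134.49.255.255)
Most specific is 134.49.192.0/18.

134.49.192.0/18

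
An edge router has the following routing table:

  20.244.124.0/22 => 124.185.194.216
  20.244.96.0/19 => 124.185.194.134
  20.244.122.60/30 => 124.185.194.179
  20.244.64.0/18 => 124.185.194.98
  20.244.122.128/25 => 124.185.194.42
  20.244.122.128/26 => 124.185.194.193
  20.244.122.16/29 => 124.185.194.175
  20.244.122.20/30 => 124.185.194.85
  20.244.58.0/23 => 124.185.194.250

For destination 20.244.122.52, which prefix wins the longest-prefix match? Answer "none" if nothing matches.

Entries matching 20.244.122.52:
  20.244.64.0/18 (20.244.64.0 - 20.244.127.255)
  20.244.96.0/19 (20.244.96.0 - 20.244.127.255)
Most specific is 20.244.96.0/19.

20.244.96.0/19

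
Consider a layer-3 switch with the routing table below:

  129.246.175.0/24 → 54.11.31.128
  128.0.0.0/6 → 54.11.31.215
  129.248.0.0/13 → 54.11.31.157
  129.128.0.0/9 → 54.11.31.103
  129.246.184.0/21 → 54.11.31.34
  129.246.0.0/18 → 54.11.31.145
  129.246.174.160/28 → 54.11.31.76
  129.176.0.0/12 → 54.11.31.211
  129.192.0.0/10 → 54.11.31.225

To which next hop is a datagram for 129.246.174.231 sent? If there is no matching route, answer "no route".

54.11.31.225

Routes whose prefix contains 129.246.174.231:
  128.0.0.0/6 (128.0.0.0 - 131.255.255.255) -> 54.11.31.215
  129.128.0.0/9 (129.128.0.0 - 129.255.255.255) -> 54.11.31.103
  129.192.0.0/10 (129.192.0.0 - 129.255.255.255) -> 54.11.31.225
More-specific entries that do NOT match:
  129.246.174.160/28 (129.246.174.160 - 129.246.174.175) does not contain 129.246.174.231
  129.246.175.0/24 (129.246.175.0 - 129.246.175.255) does not contain 129.246.174.231
  129.246.184.0/21 (129.246.184.0 - 129.246.191.255) does not contain 129.246.174.231
  129.246.0.0/18 (129.246.0.0 - 129.246.63.255) does not contain 129.246.174.231
  129.248.0.0/13 (129.248.0.0 - 129.255.255.255) does not contain 129.246.174.231
  129.176.0.0/12 (129.176.0.0 - 129.191.255.255) does not contain 129.246.174.231
Longest matching prefix is /10 -> next hop 54.11.31.225.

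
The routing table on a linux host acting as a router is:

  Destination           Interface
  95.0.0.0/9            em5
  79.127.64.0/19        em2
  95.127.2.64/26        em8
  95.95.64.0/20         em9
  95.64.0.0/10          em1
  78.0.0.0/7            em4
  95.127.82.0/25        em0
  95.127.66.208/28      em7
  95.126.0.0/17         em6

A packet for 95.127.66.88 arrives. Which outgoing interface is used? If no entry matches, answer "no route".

Routes whose prefix contains 95.127.66.88:
  95.0.0.0/9 (95.0.0.0 - 95.127.255.255) -> em5
  95.64.0.0/10 (95.64.0.0 - 95.127.255.255) -> em1
More-specific entries that do NOT match:
  95.127.66.208/28 (95.127.66.208 - 95.127.66.223) does not contain 95.127.66.88
  95.127.2.64/26 (95.127.2.64 - 95.127.2.127) does not contain 95.127.66.88
  95.127.82.0/25 (95.127.82.0 - 95.127.82.127) does not contain 95.127.66.88
  95.95.64.0/20 (95.95.64.0 - 95.95.79.255) does not contain 95.127.66.88
  79.127.64.0/19 (79.127.64.0 - 79.127.95.255) does not contain 95.127.66.88
  95.126.0.0/17 (95.126.0.0 - 95.126.127.255) does not contain 95.127.66.88
Longest matching prefix is /10 -> interface em1.

em1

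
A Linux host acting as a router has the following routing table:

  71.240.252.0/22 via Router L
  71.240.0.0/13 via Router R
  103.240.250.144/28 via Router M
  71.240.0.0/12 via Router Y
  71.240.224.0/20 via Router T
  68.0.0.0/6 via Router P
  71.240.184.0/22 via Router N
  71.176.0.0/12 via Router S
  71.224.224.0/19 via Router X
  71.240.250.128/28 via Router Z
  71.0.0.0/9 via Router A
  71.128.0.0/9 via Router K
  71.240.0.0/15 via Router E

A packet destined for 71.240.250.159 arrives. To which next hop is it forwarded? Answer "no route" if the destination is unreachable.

Router E

Routes whose prefix contains 71.240.250.159:
  68.0.0.0/6 (68.0.0.0 - 71.255.255.255) -> Router P
  71.128.0.0/9 (71.128.0.0 - 71.255.255.255) -> Router K
  71.240.0.0/12 (71.240.0.0 - 71.255.255.255) -> Router Y
  71.240.0.0/13 (71.240.0.0 - 71.247.255.255) -> Router R
  71.240.0.0/15 (71.240.0.0 - 71.241.255.255) -> Router E
More-specific entries that do NOT match:
  103.240.250.144/28 (103.240.250.144 - 103.240.250.159) does not contain 71.240.250.159
  71.240.250.128/28 (71.240.250.128 - 71.240.250.143) does not contain 71.240.250.159
  71.240.252.0/22 (71.240.252.0 - 71.240.255.255) does not contain 71.240.250.159
  71.240.184.0/22 (71.240.184.0 - 71.240.187.255) does not contain 71.240.250.159
  71.240.224.0/20 (71.240.224.0 - 71.240.239.255) does not contain 71.240.250.159
  71.224.224.0/19 (71.224.224.0 - 71.224.255.255) does not contain 71.240.250.159
Longest matching prefix is /15 -> next hop Router E.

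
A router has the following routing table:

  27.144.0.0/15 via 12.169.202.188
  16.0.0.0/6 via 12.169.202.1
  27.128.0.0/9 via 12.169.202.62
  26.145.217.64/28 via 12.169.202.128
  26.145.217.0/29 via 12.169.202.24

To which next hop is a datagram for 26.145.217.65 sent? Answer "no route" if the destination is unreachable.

12.169.202.128

Routes whose prefix contains 26.145.217.65:
  26.145.217.64/28 (26.145.217.64 - 26.145.217.79) -> 12.169.202.128
More-specific entries that do NOT match:
  26.145.217.0/29 (26.145.217.0 - 26.145.217.7) does not contain 26.145.217.65
Longest matching prefix is /28 -> next hop 12.169.202.128.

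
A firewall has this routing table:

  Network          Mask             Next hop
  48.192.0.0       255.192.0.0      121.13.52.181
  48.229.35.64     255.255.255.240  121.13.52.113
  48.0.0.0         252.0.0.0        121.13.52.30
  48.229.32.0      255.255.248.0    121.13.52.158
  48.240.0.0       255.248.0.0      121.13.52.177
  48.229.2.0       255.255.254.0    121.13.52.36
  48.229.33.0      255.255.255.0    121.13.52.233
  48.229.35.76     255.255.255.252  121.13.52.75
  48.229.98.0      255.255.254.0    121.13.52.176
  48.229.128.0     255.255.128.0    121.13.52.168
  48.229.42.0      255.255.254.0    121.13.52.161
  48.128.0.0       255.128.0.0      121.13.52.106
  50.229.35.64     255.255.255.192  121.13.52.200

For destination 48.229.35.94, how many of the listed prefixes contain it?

Prefixes containing 48.229.35.94:
  48.0.0.0/6 (48.0.0.0 - 51.255.255.255)
  48.128.0.0/9 (48.128.0.0 - 48.255.255.255)
  48.192.0.0/10 (48.192.0.0 - 48.255.255.255)
  48.229.32.0/21 (48.229.32.0 - 48.229.39.255)
Total matching entries: 4.

4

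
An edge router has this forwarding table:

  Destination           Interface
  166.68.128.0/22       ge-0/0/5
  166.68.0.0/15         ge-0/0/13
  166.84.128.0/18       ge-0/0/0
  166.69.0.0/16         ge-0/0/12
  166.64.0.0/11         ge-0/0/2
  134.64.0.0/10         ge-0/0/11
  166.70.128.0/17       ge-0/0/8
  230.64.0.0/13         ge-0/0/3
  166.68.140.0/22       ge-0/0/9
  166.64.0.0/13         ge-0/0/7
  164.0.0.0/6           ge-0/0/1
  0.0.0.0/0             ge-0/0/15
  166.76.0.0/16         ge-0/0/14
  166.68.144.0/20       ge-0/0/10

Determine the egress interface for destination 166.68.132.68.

Routes whose prefix contains 166.68.132.68:
  0.0.0.0/0 (default, matches everything) -> ge-0/0/15
  164.0.0.0/6 (164.0.0.0 - 167.255.255.255) -> ge-0/0/1
  166.64.0.0/11 (166.64.0.0 - 166.95.255.255) -> ge-0/0/2
  166.64.0.0/13 (166.64.0.0 - 166.71.255.255) -> ge-0/0/7
  166.68.0.0/15 (166.68.0.0 - 166.69.255.255) -> ge-0/0/13
More-specific entries that do NOT match:
  166.68.128.0/22 (166.68.128.0 - 166.68.131.255) does not contain 166.68.132.68
  166.68.140.0/22 (166.68.140.0 - 166.68.143.255) does not contain 166.68.132.68
  166.68.144.0/20 (166.68.144.0 - 166.68.159.255) does not contain 166.68.132.68
  166.84.128.0/18 (166.84.128.0 - 166.84.191.255) does not contain 166.68.132.68
  166.70.128.0/17 (166.70.128.0 - 166.70.255.255) does not contain 166.68.132.68
  166.69.0.0/16 (166.69.0.0 - 166.69.255.255) does not contain 166.68.132.68
  166.76.0.0/16 (166.76.0.0 - 166.76.255.255) does not contain 166.68.132.68
Longest matching prefix is /15 -> interface ge-0/0/13.

ge-0/0/13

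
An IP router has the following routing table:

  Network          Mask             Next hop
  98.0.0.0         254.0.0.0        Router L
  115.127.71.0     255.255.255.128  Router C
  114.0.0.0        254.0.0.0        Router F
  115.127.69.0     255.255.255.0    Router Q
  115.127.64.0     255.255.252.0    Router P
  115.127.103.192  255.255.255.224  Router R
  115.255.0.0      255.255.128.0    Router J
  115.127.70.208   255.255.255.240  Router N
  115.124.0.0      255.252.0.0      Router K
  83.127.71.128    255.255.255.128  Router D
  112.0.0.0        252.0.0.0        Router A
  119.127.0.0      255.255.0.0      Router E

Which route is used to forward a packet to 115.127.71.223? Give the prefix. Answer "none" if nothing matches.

Entries matching 115.127.71.223:
  112.0.0.0/6 (112.0.0.0 - 115.255.255.255)
  114.0.0.0/7 (114.0.0.0 - 115.255.255.255)
  115.124.0.0/14 (115.124.0.0 - 115.127.255.255)
Most specific is 115.124.0.0/14.

115.124.0.0/14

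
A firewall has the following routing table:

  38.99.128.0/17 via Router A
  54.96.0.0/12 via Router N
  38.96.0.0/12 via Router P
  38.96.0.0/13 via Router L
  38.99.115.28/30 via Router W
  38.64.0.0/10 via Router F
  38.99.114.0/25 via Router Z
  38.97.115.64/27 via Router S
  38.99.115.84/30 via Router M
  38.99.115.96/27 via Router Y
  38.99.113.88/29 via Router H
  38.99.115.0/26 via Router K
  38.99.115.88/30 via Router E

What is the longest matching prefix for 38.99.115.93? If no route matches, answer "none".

38.96.0.0/13

Entries matching 38.99.115.93:
  38.64.0.0/10 (38.64.0.0 - 38.127.255.255)
  38.96.0.0/12 (38.96.0.0 - 38.111.255.255)
  38.96.0.0/13 (38.96.0.0 - 38.103.255.255)
Most specific is 38.96.0.0/13.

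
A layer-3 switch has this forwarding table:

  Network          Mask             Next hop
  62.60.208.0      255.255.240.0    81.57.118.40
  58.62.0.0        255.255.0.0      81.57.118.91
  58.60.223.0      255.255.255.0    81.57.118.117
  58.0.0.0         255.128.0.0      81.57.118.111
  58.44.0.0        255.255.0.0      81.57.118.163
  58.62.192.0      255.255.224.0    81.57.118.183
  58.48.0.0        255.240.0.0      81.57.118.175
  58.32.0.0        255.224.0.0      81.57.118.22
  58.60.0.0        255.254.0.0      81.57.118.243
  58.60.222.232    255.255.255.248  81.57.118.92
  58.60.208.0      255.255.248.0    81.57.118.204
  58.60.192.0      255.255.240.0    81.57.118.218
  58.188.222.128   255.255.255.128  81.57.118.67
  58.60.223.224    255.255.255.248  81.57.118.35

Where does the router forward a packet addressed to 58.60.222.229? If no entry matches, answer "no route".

81.57.118.243

Routes whose prefix contains 58.60.222.229:
  58.0.0.0/9 (58.0.0.0 - 58.127.255.255) -> 81.57.118.111
  58.32.0.0/11 (58.32.0.0 - 58.63.255.255) -> 81.57.118.22
  58.48.0.0/12 (58.48.0.0 - 58.63.255.255) -> 81.57.118.175
  58.60.0.0/15 (58.60.0.0 - 58.61.255.255) -> 81.57.118.243
More-specific entries that do NOT match:
  58.60.222.232/29 (58.60.222.232 - 58.60.222.239) does not contain 58.60.222.229
  58.60.223.224/29 (58.60.223.224 - 58.60.223.231) does not contain 58.60.222.229
  58.188.222.128/25 (58.188.222.128 - 58.188.222.255) does not contain 58.60.222.229
  58.60.223.0/24 (58.60.223.0 - 58.60.223.255) does not contain 58.60.222.229
  58.60.208.0/21 (58.60.208.0 - 58.60.215.255) does not contain 58.60.222.229
  62.60.208.0/20 (62.60.208.0 - 62.60.223.255) does not contain 58.60.222.229
  58.60.192.0/20 (58.60.192.0 - 58.60.207.255) does not contain 58.60.222.229
  58.62.192.0/19 (58.62.192.0 - 58.62.223.255) does not contain 58.60.222.229
  58.62.0.0/16 (58.62.0.0 - 58.62.255.255) does not contain 58.60.222.229
  58.44.0.0/16 (58.44.0.0 - 58.44.255.255) does not contain 58.60.222.229
Longest matching prefix is /15 -> next hop 81.57.118.243.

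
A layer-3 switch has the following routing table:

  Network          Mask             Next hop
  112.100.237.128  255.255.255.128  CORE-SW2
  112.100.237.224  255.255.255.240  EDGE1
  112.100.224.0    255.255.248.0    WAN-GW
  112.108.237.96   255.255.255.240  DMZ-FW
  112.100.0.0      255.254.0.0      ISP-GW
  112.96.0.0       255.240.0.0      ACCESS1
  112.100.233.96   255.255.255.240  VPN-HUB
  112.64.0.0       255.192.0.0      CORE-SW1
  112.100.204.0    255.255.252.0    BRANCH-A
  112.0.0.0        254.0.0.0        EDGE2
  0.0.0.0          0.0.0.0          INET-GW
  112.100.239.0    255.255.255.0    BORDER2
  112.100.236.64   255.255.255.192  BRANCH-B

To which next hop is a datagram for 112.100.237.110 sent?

ISP-GW

Routes whose prefix contains 112.100.237.110:
  0.0.0.0/0 (default, matches everything) -> INET-GW
  112.0.0.0/7 (112.0.0.0 - 113.255.255.255) -> EDGE2
  112.64.0.0/10 (112.64.0.0 - 112.127.255.255) -> CORE-SW1
  112.96.0.0/12 (112.96.0.0 - 112.111.255.255) -> ACCESS1
  112.100.0.0/15 (112.100.0.0 - 112.101.255.255) -> ISP-GW
More-specific entries that do NOT match:
  112.100.237.224/28 (112.100.237.224 - 112.100.237.239) does not contain 112.100.237.110
  112.108.237.96/28 (112.108.237.96 - 112.108.237.111) does not contain 112.100.237.110
  112.100.233.96/28 (112.100.233.96 - 112.100.233.111) does not contain 112.100.237.110
  112.100.236.64/26 (112.100.236.64 - 112.100.236.127) does not contain 112.100.237.110
  112.100.237.128/25 (112.100.237.128 - 112.100.237.255) does not contain 112.100.237.110
  112.100.239.0/24 (112.100.239.0 - 112.100.239.255) does not contain 112.100.237.110
  112.100.204.0/22 (112.100.204.0 - 112.100.207.255) does not contain 112.100.237.110
  112.100.224.0/21 (112.100.224.0 - 112.100.231.255) does not contain 112.100.237.110
Longest matching prefix is /15 -> next hop ISP-GW.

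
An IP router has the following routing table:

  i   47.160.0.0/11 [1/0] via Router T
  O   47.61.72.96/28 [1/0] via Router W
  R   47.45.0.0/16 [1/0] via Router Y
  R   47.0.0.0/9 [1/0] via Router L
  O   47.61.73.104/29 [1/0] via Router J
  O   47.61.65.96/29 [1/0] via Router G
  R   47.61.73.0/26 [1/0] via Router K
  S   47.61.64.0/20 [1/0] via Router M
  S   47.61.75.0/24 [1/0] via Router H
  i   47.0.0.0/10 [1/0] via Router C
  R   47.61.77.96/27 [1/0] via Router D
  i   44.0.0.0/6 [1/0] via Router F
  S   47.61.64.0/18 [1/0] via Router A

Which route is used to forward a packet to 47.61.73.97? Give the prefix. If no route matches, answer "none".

Entries matching 47.61.73.97:
  44.0.0.0/6 (44.0.0.0 - 47.255.255.255)
  47.0.0.0/9 (47.0.0.0 - 47.127.255.255)
  47.0.0.0/10 (47.0.0.0 - 47.63.255.255)
  47.61.64.0/18 (47.61.64.0 - 47.61.127.255)
  47.61.64.0/20 (47.61.64.0 - 47.61.79.255)
Most specific is 47.61.64.0/20.

47.61.64.0/20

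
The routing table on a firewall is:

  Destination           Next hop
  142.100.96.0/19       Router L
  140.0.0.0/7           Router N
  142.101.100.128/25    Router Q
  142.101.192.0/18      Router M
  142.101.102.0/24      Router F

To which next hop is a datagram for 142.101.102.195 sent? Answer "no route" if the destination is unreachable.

Router F

Routes whose prefix contains 142.101.102.195:
  142.101.102.0/24 (142.101.102.0 - 142.101.102.255) -> Router F
More-specific entries that do NOT match:
  142.101.100.128/25 (142.101.100.128 - 142.101.100.255) does not contain 142.101.102.195
Longest matching prefix is /24 -> next hop Router F.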